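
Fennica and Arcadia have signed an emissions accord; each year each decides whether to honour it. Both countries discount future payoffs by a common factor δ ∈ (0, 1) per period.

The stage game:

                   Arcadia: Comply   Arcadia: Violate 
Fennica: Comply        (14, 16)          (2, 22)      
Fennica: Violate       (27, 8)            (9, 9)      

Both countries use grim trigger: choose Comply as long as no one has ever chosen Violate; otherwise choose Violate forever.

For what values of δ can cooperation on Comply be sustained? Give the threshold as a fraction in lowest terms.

13/18

Fennica's threshold: (27−14)/(27−9) = 13/18.
Arcadia's threshold: (22−16)/(22−9) = 6/13.
13/18 > 6/13, so Fennica binds and δ* = 13/18.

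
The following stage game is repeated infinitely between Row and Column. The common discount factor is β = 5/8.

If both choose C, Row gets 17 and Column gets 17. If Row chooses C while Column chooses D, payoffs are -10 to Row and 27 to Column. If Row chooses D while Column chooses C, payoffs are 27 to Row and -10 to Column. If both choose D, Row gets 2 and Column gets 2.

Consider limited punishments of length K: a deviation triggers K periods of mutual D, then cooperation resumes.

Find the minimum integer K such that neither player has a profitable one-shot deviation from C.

IC: β(1−β^K)/(1−β) ≥ (27−17)/(17−2) = 2/3.
With β = 5/8: need 1 − β^K ≥ 2/3·(1−5/8)/(5/8), i.e. β^K ≤ 0.6000.
Since (5/8)^1 = 0.6250 and (5/8)^2 = 0.3906, the smallest such K is 2.

2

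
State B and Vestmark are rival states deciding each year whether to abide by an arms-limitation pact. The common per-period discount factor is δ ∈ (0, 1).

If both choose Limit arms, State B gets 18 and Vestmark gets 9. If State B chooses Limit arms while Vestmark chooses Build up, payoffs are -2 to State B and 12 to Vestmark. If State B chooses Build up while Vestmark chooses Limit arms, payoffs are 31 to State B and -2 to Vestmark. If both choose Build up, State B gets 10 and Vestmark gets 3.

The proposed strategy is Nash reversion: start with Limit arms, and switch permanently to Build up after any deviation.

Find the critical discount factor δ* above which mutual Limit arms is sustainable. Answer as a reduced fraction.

State B: cooperation gives 18 each period; deviation gives 31 once then 10 forever.
  18/(1−δ) ≥ 31 + 10δ/(1−δ) ⇒ δ ≥ 13/21.
Vestmark: cooperation gives 9 each period; deviation gives 12 once then 3 forever.
  δ ≥ 3/9 = 1/3.
Both must hold, so the binding constraint is State B's: δ ≥ 13/21.

13/21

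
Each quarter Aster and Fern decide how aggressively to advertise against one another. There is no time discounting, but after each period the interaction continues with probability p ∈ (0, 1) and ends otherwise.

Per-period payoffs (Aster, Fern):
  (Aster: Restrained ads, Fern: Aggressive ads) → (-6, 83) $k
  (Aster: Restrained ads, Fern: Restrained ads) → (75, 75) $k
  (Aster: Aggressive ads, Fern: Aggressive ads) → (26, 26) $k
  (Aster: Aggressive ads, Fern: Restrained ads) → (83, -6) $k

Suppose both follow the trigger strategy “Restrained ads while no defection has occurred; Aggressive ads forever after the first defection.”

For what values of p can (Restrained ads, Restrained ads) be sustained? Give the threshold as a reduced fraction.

8/57

Expected cooperation value is 75 + p·75 + p²·75 + … = 75/(1−p); deviation gives 83 + p·26/(1−p).
75 ≥ 83(1−p) + 26p ⇒ 57p ≥ 8 ⇒ p ≥ 8/57.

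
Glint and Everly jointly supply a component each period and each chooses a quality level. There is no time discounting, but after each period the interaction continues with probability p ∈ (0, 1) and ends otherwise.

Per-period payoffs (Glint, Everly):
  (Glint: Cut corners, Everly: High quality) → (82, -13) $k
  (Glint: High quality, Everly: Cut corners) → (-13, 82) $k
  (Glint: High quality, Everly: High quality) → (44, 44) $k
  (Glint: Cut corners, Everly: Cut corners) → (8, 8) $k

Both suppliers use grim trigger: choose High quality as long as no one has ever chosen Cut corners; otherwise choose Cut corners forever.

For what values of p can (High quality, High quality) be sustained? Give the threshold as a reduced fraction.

19/37

With no time discounting, the continuation probability p plays the role of the discount factor.
Grim-trigger IC: 44/(1−p) ≥ 82 + 8p/(1−p) ⇒ p ≥ (82−44)/(82−8) = 19/37.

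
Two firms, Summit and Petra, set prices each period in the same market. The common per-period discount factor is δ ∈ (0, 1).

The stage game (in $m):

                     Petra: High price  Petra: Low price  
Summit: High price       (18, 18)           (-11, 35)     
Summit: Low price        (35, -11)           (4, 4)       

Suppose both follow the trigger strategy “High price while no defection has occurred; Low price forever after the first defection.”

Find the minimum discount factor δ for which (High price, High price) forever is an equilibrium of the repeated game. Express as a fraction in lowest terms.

17/31

Under grim trigger the critical discount factor is (T−C)/(T−P) with T = 35, C = 18, P = 4.
δ* = (35−18)/(35−4) = 17/31.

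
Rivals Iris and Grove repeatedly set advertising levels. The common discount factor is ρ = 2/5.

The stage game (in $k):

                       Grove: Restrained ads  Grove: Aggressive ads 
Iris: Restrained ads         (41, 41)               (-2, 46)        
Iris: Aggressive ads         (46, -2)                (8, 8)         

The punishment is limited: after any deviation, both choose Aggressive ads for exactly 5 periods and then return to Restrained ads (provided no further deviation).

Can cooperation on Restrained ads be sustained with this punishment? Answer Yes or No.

Comparing payoff streams over the 6 periods until play realigns: cooperate → 41(1+ρ+…+ρ^5); deviate → 46 + 8(ρ+…+ρ^5).
Cooperation is sustained iff (41−8)(ρ+…+ρ^5) ≥ 46−41.
ρ+…+ρ^5 = 2/5·(1−(2/5)^5)/(1−2/5) = 0.6598, and (46−41)/(41−8) = 0.1515.
0.6598 ≥ 0.1515, so cooperation is sustainable.

Yes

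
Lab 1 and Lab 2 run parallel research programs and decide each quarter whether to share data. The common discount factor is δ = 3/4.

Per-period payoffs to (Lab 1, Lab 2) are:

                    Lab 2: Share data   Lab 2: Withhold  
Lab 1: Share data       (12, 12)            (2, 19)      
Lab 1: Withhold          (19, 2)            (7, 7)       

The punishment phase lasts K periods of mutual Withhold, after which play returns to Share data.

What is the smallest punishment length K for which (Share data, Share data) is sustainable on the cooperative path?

No profitable deviation requires (12−7)(δ+…+δ^K) ≥ 19−12, i.e. δ+…+δ^K ≥ 7/5 ≈ 1.4000.
With δ = 3/4, the partial sums are K=1: 0.7500, K=2: 1.3125, K=3: 1.7344.
K = 3 is the first length at which the sum reaches 1.4000.

3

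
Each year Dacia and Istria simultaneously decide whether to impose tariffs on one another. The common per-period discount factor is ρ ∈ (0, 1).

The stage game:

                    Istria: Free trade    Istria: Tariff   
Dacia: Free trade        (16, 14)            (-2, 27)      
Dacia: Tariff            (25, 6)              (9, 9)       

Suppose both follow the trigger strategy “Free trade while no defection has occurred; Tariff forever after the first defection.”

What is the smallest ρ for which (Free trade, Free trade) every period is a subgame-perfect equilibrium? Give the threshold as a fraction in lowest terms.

Dacia: cooperation gives 16 each period; deviation gives 25 once then 9 forever.
  16/(1−ρ) ≥ 25 + 9ρ/(1−ρ) ⇒ ρ ≥ 9/16.
Istria: cooperation gives 14 each period; deviation gives 27 once then 9 forever.
  ρ ≥ 13/18.
Both must hold, so the binding constraint is Istria's: ρ ≥ 13/18.

13/18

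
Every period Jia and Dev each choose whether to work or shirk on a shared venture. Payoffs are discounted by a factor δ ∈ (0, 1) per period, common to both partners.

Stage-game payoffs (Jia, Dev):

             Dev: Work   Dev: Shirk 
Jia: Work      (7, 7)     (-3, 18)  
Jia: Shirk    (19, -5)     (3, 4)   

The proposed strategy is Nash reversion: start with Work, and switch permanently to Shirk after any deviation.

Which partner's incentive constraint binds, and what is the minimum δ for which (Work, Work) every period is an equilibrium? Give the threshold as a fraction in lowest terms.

Dev; δ ≥ 11/14

For Jia: deviation gain 19−7 = 12, per-period punishment loss 7−3 = 4. IC gives δ ≥ 12/16 = 3/4.
For Dev: gain 11, loss 3 per period, so δ ≥ 11/14.
The tighter constraint is Dev's, so cooperation needs δ ≥ 11/14.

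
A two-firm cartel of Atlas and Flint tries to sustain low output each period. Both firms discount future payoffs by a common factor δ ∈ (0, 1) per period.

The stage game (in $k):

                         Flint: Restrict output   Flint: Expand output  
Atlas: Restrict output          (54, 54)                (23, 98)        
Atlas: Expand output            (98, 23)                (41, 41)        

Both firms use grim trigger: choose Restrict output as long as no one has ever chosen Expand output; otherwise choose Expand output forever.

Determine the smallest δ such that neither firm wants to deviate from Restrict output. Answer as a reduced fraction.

44/57

54/(1−δ) ≥ 98 + 41δ/(1−δ)
54 ≥ 98 − 57δ
δ ≥ 44/57.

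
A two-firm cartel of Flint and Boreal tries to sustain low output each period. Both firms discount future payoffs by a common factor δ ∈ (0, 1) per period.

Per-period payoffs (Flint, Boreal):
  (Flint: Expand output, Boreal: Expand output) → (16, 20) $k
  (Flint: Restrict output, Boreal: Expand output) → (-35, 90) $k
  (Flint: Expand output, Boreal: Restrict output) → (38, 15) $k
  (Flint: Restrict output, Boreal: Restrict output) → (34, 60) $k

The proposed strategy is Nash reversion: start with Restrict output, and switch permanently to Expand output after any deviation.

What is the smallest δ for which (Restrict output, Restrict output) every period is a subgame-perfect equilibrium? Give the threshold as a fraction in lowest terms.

3/7

For Flint: deviation gain 38−34 = 4, per-period punishment loss 34−16 = 18. IC gives δ ≥ 4/22 = 2/11.
For Boreal: gain 30, loss 40 per period, so δ ≥ 30/70 = 3/7.
The tighter constraint is Boreal's, so cooperation needs δ ≥ 3/7.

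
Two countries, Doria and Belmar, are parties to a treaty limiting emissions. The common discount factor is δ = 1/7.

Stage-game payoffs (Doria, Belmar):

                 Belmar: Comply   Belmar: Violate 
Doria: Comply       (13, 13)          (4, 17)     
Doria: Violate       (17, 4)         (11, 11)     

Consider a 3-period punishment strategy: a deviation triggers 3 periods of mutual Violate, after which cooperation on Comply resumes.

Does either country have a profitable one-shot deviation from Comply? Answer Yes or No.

Yes

IC: δ+…+δ^3 ≥ (17−13)/(13−11) = 2.
At δ = 1/7: partial sum = 0.1662 < 2.0000. Cooperation not sustainable.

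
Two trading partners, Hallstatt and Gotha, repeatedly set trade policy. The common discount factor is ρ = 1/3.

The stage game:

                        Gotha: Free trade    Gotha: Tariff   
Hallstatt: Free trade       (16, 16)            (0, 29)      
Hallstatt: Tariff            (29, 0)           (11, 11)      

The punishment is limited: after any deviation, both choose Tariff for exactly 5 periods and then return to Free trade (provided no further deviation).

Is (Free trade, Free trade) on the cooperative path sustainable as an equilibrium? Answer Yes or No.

No

A one-shot deviation gives 29 now, then 11 for 5 periods, then back to 16.
Gain from deviating: (29−16) today; loss: (16−11) in each of the next 5 periods.
No-deviation condition: (16−11)(ρ+…+ρ^5) ≥ 29−16, i.e. ρ+…+ρ^5 ≥ 13/5.
At ρ = 1/3: ρ+…+ρ^5 = 0.4979 < 2.6000.
So cooperation is not sustainable.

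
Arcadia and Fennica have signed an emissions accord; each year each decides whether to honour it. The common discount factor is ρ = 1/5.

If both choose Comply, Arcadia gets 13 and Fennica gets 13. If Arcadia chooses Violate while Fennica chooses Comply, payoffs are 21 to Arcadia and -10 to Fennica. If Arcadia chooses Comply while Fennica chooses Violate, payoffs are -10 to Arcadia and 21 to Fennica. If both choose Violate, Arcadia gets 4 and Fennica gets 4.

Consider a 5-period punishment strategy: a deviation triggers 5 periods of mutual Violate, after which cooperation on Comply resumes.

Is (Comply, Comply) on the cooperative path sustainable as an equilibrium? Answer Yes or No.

No

Comparing payoff streams over the 6 periods until play realigns: cooperate → 13(1+ρ+…+ρ^5); deviate → 21 + 4(ρ+…+ρ^5).
Cooperation is sustained iff (13−4)(ρ+…+ρ^5) ≥ 21−13.
ρ+…+ρ^5 = 1/5·(1−(1/5)^5)/(1−1/5) = 0.2499, and (21−13)/(13−4) = 0.8889.
0.2499 < 0.8889, so cooperation is not sustainable.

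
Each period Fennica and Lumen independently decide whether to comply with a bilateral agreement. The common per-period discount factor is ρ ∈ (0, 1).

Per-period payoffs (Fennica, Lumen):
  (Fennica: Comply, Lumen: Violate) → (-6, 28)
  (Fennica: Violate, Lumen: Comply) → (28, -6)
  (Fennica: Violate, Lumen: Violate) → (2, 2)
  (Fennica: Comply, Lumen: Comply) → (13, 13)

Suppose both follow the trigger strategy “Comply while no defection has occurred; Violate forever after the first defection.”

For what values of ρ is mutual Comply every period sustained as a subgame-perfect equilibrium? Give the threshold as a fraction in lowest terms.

One-period gain from deviating is 28 − 13 = 15. The loss is 13 − 2 = 11 in every subsequent period, with present value 11·ρ/(1−ρ).
Deviation is unprofitable when 11·ρ/(1−ρ) ≥ 15, i.e. ρ/(1−ρ) ≥ 15/11.
Equivalently ρ ≥ 15/(15+11) = 15/26.

15/26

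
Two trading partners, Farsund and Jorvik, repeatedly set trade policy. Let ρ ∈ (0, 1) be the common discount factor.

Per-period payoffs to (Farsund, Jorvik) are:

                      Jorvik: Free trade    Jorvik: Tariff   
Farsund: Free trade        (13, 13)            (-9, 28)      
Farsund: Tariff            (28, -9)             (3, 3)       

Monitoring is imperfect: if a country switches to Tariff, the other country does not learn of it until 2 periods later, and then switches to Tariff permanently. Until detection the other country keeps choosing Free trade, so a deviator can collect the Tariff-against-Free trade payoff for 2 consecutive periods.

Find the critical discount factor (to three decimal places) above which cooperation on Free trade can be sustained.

Deviating for the 2 undetected periods gains 28−13 = 15 per period over cooperation, then loses 13−3 = 10 per period forever once punishment starts.
Gain: 15(1 + ρ + … + ρ^1); loss: 10·ρ^2/(1−ρ).
No profitable deviation ⇔ 15(1−ρ^2) ≤ 10·ρ^2, i.e. ρ^2 ≥ 15/(15+10) = 3/5.
Hence ρ ≥ (3/5)^(1/2) ≈ 0.775.

0.775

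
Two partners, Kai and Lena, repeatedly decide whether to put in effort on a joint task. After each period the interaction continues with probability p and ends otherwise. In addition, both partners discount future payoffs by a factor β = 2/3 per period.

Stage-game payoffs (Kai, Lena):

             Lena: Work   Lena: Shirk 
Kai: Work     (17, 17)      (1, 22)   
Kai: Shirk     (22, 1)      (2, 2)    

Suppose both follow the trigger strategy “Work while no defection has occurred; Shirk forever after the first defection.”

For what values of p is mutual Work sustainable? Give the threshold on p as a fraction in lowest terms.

Expected continuation weight on next period's payoff is β·p = 2/3·p, which plays the role of the discount factor.
Cooperation requires 2/3·p ≥ (22−17)/(22−2) = 1/4, hence p ≥ 3/8.

3/8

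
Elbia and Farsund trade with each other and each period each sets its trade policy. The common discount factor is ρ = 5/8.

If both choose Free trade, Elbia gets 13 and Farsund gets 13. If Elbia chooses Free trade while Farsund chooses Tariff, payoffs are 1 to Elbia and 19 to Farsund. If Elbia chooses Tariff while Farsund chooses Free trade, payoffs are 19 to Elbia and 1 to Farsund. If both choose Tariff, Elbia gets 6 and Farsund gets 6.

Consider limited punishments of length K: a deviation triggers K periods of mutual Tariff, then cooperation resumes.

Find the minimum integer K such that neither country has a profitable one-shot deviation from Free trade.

Need Σ_{k=1}^{K} ρ^k ≥ (19−13)/(13−6) = 0.8571 at ρ = 5/8.
At K = 1 the sum is 0.6250 < 0.8571; at K = 2 it is 1.0156 ≥ 0.8571.
So the minimum punishment length is K = 2.

2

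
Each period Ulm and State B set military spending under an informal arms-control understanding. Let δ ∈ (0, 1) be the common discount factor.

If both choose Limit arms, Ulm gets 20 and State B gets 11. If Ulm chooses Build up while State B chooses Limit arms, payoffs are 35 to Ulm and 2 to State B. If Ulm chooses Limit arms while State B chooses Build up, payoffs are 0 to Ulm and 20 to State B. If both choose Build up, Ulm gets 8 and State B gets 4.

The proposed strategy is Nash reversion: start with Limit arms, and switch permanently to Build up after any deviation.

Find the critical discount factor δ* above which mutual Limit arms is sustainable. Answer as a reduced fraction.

Ulm's threshold: (35−20)/(35−8) = 5/9.
State B's threshold: (20−11)/(20−4) = 9/16.
5/9 < 9/16, so State B binds and δ* = 9/16.

9/16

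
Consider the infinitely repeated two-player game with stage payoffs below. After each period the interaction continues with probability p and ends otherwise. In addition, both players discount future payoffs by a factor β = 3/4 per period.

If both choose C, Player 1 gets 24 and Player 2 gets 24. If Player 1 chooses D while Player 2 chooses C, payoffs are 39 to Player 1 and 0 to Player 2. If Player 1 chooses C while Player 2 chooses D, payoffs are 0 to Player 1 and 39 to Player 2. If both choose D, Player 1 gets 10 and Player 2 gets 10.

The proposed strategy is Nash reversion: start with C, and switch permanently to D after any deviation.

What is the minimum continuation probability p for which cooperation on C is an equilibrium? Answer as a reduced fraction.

20/29

Expected continuation weight on next period's payoff is β·p = 3/4·p, which plays the role of the discount factor.
Cooperation requires 3/4·p ≥ (39−24)/(39−10) = 15/29, hence p ≥ 20/29.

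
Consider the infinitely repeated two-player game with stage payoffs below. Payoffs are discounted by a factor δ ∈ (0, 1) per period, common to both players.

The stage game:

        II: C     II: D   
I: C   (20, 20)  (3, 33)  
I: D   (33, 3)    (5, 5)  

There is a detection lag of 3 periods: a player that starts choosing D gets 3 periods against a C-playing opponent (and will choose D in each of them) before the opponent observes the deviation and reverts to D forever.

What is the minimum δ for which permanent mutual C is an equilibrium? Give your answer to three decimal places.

The best deviation is to choose D for all 3 undetected periods, earning 33 each, then 5 forever once detected.
Deviation value: 33(1−δ^3)/(1−δ) + 5δ^3/(1−δ); cooperation value: 20/(1−δ).
IC: 20 ≥ 33(1−δ^3) + 5δ^3 = 33 − 28δ^3.
So δ^3 ≥ 13/28, giving δ ≥ (13/28)^(1/3) ≈ 0.774.

0.774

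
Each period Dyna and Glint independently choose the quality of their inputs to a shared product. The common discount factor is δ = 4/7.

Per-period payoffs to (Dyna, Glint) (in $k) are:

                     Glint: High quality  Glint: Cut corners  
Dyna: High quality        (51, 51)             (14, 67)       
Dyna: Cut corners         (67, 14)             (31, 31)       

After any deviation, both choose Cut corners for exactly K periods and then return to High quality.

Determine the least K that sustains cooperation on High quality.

No profitable deviation requires (51−31)(δ+…+δ^K) ≥ 67−51, i.e. δ+…+δ^K ≥ 4/5 ≈ 0.8000.
With δ = 4/7, the partial sums are K=1: 0.5714, K=2: 0.8980.
K = 2 is the first length at which the sum reaches 0.8000.

2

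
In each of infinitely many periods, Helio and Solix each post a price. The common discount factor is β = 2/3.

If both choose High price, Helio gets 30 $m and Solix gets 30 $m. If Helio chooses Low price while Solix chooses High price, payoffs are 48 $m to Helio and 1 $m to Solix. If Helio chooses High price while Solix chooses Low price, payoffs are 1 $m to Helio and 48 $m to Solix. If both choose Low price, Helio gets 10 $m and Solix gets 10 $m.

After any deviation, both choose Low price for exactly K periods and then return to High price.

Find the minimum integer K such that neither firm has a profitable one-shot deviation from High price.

No profitable deviation requires (30−10)(β+…+β^K) ≥ 48−30, i.e. β+…+β^K ≥ 9/10 ≈ 0.9000.
With β = 2/3, the partial sums are K=1: 0.6667, K=2: 1.1111.
K = 2 is the first length at which the sum reaches 0.9000.

2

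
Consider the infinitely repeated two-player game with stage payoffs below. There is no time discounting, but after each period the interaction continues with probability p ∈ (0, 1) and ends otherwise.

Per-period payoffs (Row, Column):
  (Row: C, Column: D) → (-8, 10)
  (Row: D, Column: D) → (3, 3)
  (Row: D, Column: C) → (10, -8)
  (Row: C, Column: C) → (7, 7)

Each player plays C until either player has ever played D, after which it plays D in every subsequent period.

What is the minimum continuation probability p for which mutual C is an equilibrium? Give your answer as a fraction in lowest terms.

With no time discounting, the continuation probability p plays the role of the discount factor.
Grim-trigger IC: 7/(1−p) ≥ 10 + 3p/(1−p) ⇒ p ≥ (10−7)/(10−3) = 3/7.

3/7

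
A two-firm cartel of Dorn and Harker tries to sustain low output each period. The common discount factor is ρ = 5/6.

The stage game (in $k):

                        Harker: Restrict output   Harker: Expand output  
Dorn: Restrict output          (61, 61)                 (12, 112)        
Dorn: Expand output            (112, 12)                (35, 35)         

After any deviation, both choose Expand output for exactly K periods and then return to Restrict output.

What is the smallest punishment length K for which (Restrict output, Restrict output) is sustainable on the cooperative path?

Need Σ_{k=1}^{K} ρ^k ≥ (112−61)/(61−35) = 1.9615 at ρ = 5/6.
At K = 2 the sum is 1.5278 < 1.9615; at K = 3 it is 2.1065 ≥ 1.9615.
So the minimum punishment length is K = 3.

3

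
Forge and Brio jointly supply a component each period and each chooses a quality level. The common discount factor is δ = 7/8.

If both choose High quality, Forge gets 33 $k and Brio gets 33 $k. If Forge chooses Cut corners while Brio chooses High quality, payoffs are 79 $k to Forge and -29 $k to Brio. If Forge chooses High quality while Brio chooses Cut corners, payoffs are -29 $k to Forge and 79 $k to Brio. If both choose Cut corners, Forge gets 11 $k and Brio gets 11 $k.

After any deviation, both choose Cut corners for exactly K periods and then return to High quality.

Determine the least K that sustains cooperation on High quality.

3

IC: δ(1−δ^K)/(1−δ) ≥ (79−33)/(33−11) = 23/11.
With δ = 7/8: need 1 − δ^K ≥ 23/11·(1−7/8)/(7/8), i.e. δ^K ≤ 0.7013.
Since (7/8)^2 = 0.7656 and (7/8)^3 = 0.6699, the smallest such K is 3.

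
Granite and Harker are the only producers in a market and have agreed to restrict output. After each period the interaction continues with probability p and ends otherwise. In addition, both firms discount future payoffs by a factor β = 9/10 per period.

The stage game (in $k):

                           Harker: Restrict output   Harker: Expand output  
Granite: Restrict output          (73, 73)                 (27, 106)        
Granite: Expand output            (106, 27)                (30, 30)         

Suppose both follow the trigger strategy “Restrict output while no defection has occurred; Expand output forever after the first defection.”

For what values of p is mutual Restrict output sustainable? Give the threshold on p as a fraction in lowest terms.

With continuation probability p and discount β, the effective per-period discount factor is βp.
Grim-trigger IC: βp ≥ (106−73)/(106−30) = 33/76.
So p ≥ (33/76)/(9/10) = 55/114.

55/114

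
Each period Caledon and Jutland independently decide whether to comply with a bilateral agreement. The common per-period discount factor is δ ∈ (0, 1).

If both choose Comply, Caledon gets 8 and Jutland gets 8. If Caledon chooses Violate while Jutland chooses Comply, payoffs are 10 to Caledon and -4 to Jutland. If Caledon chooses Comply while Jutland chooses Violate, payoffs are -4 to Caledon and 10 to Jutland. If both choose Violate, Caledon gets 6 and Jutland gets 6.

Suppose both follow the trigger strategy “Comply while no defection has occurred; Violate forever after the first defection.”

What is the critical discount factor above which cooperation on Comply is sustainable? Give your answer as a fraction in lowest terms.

1/2

Cooperation forever yields 8 each period: 8/(1−δ).
Deviating yields 10 once, then 6 forever: 10 + 6δ/(1−δ).
No profitable deviation requires 8/(1−δ) ≥ 10 + 6δ/(1−δ).
Multiplying by (1−δ): 8 ≥ 10(1−δ) + 6δ = 10 − 4δ.
So 4δ ≥ 2, i.e. δ ≥ 2/4 = 1/2.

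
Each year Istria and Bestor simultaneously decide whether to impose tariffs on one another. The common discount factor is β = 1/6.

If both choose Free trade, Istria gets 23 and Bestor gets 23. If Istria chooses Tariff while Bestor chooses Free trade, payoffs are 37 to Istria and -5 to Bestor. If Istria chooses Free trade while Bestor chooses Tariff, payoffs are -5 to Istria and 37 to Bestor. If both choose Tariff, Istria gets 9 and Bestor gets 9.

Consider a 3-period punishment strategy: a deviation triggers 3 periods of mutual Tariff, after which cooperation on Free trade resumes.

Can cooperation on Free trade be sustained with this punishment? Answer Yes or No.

No

IC: β+…+β^3 ≥ (37−23)/(23−9) = 1.
At β = 1/6: partial sum = 0.1991 < 1.0000. Cooperation not sustainable.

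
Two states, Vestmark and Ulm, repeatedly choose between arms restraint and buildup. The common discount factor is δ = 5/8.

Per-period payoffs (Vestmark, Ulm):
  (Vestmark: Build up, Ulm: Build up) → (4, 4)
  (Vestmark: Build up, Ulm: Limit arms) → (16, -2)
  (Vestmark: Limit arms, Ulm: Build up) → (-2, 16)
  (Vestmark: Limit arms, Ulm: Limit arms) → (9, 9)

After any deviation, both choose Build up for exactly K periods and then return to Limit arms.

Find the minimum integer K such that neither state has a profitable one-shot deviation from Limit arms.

Need Σ_{k=1}^{K} δ^k ≥ (16−9)/(9−4) = 1.4000 at δ = 5/8.
At K = 3 the sum is 1.2598 < 1.4000; at K = 4 it is 1.4124 ≥ 1.4000.
So the minimum punishment length is K = 4.

4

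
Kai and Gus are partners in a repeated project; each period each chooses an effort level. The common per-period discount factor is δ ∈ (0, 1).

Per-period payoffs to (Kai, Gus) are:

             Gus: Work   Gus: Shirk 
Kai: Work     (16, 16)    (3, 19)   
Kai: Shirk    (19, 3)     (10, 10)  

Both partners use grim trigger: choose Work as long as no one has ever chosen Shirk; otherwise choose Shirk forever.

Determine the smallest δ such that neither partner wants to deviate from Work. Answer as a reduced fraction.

Under grim trigger the critical discount factor is (T−C)/(T−P) with T = 19, C = 16, P = 10.
δ* = (19−16)/(19−10) = 3/9 = 1/3.

1/3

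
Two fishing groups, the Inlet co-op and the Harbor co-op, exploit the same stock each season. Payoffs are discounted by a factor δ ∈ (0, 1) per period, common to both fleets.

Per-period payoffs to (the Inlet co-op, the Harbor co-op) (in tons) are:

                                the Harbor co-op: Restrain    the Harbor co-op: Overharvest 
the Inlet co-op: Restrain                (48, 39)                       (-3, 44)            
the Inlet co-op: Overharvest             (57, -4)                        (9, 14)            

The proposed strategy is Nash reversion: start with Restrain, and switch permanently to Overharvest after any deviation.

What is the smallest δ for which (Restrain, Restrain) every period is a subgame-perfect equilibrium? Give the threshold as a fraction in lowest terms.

3/16

For the Inlet co-op: deviation gain 57−48 = 9, per-period punishment loss 48−9 = 39. IC gives δ ≥ 9/48 = 3/16.
For the Harbor co-op: gain 5, loss 25 per period, so δ ≥ 5/30 = 1/6.
The tighter constraint is the Inlet co-op's, so cooperation needs δ ≥ 3/16.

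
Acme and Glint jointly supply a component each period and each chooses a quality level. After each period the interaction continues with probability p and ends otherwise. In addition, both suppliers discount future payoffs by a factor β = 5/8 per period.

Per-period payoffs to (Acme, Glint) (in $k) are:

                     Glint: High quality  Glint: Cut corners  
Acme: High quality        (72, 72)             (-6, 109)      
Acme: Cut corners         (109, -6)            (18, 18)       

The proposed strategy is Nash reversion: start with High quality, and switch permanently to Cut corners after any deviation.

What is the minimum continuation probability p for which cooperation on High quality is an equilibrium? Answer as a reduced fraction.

296/455

With continuation probability p and discount β, the effective per-period discount factor is βp.
Grim-trigger IC: βp ≥ (109−72)/(109−18) = 37/91.
So p ≥ (37/91)/(5/8) = 296/455.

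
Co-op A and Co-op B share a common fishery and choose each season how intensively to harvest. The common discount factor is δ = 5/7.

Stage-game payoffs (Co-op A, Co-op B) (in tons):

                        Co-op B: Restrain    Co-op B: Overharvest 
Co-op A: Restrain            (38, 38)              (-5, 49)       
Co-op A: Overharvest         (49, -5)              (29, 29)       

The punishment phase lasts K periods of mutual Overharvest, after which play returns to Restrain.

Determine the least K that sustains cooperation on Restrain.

2

No profitable deviation requires (38−29)(δ+…+δ^K) ≥ 49−38, i.e. δ+…+δ^K ≥ 11/9 ≈ 1.2222.
With δ = 5/7, the partial sums are K=1: 0.7143, K=2: 1.2245.
K = 2 is the first length at which the sum reaches 1.2222.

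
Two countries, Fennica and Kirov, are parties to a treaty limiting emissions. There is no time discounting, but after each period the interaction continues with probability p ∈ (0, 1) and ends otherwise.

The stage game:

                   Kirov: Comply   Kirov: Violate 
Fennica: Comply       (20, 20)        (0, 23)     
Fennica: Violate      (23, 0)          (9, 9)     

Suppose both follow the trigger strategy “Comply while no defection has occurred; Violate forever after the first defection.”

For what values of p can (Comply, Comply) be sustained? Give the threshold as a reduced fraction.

Expected cooperation value is 20 + p·20 + p²·20 + … = 20/(1−p); deviation gives 23 + p·9/(1−p).
20 ≥ 23(1−p) + 9p ⇒ 14p ≥ 3 ⇒ p ≥ 3/14.

3/14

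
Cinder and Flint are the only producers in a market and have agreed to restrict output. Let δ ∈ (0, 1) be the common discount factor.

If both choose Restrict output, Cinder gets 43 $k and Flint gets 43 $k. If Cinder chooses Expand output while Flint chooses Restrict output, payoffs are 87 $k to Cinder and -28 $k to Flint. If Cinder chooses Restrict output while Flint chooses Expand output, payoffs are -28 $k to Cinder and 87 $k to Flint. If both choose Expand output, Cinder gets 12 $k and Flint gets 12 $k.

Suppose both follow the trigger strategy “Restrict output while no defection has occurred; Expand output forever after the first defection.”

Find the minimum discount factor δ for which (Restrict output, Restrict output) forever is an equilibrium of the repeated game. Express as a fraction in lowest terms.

44/75

43/(1−δ) ≥ 87 + 12δ/(1−δ)
43 ≥ 87 − 75δ
δ ≥ 44/75.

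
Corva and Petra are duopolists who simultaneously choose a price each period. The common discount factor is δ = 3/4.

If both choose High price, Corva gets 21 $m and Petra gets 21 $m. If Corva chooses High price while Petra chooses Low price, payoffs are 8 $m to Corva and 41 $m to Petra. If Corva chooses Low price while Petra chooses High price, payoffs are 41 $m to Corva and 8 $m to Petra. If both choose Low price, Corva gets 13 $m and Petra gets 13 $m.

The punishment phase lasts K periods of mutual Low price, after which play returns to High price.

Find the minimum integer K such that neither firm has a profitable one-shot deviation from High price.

7

Need Σ_{k=1}^{K} δ^k ≥ (41−21)/(21−13) = 2.5000 at δ = 3/4.
At K = 6 the sum is 2.4661 < 2.5000; at K = 7 it is 2.5995 ≥ 2.5000.
So the minimum punishment length is K = 7.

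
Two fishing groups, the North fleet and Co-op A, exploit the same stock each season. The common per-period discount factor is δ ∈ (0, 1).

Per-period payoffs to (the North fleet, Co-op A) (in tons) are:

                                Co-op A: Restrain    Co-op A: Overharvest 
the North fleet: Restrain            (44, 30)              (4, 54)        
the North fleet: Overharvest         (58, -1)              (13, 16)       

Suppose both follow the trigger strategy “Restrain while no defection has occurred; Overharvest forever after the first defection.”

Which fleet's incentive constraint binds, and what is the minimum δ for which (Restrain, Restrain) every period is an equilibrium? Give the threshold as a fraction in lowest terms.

the North fleet's threshold: (58−44)/(58−13) = 14/45.
Co-op A's threshold: (54−30)/(54−16) = 12/19.
14/45 < 12/19, so Co-op A binds and δ* = 12/19.

Co-op A; δ ≥ 12/19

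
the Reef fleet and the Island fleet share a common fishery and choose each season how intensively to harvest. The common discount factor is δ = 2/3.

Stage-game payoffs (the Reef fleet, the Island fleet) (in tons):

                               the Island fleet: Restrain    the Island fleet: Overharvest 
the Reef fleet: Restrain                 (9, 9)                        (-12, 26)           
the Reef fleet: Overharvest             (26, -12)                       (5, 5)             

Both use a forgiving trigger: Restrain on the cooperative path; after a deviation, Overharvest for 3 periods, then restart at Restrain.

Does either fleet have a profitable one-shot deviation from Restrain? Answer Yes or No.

IC: δ+…+δ^3 ≥ (26−9)/(9−5) = 17/4.
At δ = 2/3: partial sum = 1.4074 < 4.2500. Cooperation not sustainable.

Yes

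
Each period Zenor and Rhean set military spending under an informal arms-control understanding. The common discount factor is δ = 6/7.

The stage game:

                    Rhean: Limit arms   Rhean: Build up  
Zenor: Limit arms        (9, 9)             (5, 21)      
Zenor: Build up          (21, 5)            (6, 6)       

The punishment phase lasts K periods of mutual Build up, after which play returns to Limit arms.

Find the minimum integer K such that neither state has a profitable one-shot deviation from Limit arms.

8

No profitable deviation requires (9−6)(δ+…+δ^K) ≥ 21−9, i.e. δ+…+δ^K ≥ 4 ≈ 4.0000.
With δ = 6/7, the partial sums are K=1: 0.8571, K=2: 1.5918, …, K=6: 3.6206, K=7: 3.9605, K=8: 4.2519.
K = 8 is the first length at which the sum reaches 4.0000.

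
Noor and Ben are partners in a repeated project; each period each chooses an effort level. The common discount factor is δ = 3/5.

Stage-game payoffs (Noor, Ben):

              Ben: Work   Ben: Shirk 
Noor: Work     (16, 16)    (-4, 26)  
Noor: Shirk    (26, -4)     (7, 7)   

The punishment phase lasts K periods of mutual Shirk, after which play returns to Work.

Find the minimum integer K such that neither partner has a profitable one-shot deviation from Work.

No profitable deviation requires (16−7)(δ+…+δ^K) ≥ 26−16, i.e. δ+…+δ^K ≥ 10/9 ≈ 1.1111.
With δ = 3/5, the partial sums are K=1: 0.6000, K=2: 0.9600, K=3: 1.1760.
K = 3 is the first length at which the sum reaches 1.1111.

3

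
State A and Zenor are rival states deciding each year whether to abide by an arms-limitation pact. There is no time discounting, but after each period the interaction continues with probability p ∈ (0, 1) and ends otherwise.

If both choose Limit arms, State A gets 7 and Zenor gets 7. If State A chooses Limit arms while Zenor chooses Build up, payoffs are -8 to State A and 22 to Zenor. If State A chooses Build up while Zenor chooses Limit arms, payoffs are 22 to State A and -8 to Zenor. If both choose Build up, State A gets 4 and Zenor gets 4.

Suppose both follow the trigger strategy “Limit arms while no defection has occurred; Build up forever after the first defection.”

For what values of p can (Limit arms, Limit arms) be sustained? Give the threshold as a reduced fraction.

With no time discounting, the continuation probability p plays the role of the discount factor.
Grim-trigger IC: 7/(1−p) ≥ 22 + 4p/(1−p) ⇒ p ≥ (22−7)/(22−4) = 5/6.

5/6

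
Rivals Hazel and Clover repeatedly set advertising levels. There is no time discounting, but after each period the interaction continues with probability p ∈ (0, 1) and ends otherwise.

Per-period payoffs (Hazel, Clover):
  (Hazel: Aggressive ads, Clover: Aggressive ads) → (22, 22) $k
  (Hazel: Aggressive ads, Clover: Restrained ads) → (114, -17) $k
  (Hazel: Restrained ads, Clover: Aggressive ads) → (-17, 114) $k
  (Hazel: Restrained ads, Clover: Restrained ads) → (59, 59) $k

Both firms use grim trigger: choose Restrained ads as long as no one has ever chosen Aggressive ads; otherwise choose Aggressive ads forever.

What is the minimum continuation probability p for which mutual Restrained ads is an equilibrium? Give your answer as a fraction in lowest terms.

55/92

With no time discounting, the continuation probability p plays the role of the discount factor.
Grim-trigger IC: 59/(1−p) ≥ 114 + 22p/(1−p) ⇒ p ≥ (114−59)/(114−22) = 55/92.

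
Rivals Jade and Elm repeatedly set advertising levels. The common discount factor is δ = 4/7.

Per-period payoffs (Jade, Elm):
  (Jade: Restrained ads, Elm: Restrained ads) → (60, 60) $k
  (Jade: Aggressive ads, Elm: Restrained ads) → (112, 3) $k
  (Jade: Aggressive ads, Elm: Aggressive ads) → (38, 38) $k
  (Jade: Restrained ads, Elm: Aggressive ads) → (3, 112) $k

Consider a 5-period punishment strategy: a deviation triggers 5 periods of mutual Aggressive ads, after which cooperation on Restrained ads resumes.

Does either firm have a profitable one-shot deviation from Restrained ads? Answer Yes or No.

Yes

A one-shot deviation gives 112 now, then 38 for 5 periods, then back to 60.
Gain from deviating: (112−60) today; loss: (60−38) in each of the next 5 periods.
No-deviation condition: (60−38)(δ+…+δ^5) ≥ 112−60, i.e. δ+…+δ^5 ≥ 26/11.
At δ = 4/7: δ+…+δ^5 = 1.2521 < 2.3636.
So cooperation is not sustainable.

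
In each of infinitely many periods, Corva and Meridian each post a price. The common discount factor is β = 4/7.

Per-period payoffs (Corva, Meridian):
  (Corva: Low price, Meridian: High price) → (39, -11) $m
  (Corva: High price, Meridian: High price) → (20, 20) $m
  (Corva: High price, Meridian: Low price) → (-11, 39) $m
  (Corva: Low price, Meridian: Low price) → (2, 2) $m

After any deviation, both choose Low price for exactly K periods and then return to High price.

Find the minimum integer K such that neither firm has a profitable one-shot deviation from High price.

3

Need Σ_{k=1}^{K} β^k ≥ (39−20)/(20−2) = 1.0556 at β = 4/7.
At K = 2 the sum is 0.8980 < 1.0556; at K = 3 it is 1.0845 ≥ 1.0556.
So the minimum punishment length is K = 3.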